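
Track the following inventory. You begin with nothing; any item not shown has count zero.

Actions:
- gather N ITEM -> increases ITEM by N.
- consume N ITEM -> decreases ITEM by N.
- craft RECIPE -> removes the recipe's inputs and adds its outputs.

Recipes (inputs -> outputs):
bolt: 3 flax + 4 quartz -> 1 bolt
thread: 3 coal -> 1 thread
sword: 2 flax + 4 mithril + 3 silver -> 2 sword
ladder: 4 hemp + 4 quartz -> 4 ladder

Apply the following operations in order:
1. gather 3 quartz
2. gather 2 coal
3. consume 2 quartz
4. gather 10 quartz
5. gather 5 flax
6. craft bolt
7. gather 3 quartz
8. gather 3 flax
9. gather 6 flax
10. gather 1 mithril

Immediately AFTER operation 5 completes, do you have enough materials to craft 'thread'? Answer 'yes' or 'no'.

After 1 (gather 3 quartz): quartz=3
After 2 (gather 2 coal): coal=2 quartz=3
After 3 (consume 2 quartz): coal=2 quartz=1
After 4 (gather 10 quartz): coal=2 quartz=11
After 5 (gather 5 flax): coal=2 flax=5 quartz=11

Answer: no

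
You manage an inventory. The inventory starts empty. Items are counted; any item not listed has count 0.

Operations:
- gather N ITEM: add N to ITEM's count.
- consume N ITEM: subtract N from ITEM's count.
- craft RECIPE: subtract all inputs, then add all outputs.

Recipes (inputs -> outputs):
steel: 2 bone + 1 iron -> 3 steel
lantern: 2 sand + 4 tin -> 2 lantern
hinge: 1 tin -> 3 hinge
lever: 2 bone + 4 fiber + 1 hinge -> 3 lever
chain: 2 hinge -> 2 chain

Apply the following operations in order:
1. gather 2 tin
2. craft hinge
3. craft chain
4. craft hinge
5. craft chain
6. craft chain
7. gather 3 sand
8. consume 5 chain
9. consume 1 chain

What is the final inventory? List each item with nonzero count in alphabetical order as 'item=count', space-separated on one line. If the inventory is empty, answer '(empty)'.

Answer: sand=3

Derivation:
After 1 (gather 2 tin): tin=2
After 2 (craft hinge): hinge=3 tin=1
After 3 (craft chain): chain=2 hinge=1 tin=1
After 4 (craft hinge): chain=2 hinge=4
After 5 (craft chain): chain=4 hinge=2
After 6 (craft chain): chain=6
After 7 (gather 3 sand): chain=6 sand=3
After 8 (consume 5 chain): chain=1 sand=3
After 9 (consume 1 chain): sand=3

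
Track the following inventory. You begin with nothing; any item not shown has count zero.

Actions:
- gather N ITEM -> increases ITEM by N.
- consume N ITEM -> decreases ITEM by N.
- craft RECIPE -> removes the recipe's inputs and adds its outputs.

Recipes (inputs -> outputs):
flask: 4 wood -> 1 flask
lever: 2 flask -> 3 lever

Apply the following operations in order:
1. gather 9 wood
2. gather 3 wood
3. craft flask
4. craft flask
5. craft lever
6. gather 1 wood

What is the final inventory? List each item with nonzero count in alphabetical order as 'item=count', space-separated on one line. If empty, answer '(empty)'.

After 1 (gather 9 wood): wood=9
After 2 (gather 3 wood): wood=12
After 3 (craft flask): flask=1 wood=8
After 4 (craft flask): flask=2 wood=4
After 5 (craft lever): lever=3 wood=4
After 6 (gather 1 wood): lever=3 wood=5

Answer: lever=3 wood=5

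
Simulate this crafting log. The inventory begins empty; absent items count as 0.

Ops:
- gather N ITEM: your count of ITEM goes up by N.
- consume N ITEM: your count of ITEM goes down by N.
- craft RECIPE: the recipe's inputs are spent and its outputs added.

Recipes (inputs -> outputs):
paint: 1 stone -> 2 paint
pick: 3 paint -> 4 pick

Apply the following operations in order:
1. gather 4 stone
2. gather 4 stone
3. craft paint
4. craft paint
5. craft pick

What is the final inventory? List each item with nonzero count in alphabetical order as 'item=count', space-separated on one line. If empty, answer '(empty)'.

After 1 (gather 4 stone): stone=4
After 2 (gather 4 stone): stone=8
After 3 (craft paint): paint=2 stone=7
After 4 (craft paint): paint=4 stone=6
After 5 (craft pick): paint=1 pick=4 stone=6

Answer: paint=1 pick=4 stone=6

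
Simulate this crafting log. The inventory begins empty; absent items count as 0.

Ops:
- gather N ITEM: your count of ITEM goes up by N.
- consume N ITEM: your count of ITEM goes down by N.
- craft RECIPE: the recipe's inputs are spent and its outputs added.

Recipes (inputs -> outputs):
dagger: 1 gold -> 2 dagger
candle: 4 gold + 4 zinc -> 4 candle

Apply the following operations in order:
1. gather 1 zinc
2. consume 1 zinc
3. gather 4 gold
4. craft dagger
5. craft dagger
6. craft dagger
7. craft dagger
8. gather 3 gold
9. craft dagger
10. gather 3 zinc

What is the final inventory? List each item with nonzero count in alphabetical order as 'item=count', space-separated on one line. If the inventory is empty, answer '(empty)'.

Answer: dagger=10 gold=2 zinc=3

Derivation:
After 1 (gather 1 zinc): zinc=1
After 2 (consume 1 zinc): (empty)
After 3 (gather 4 gold): gold=4
After 4 (craft dagger): dagger=2 gold=3
After 5 (craft dagger): dagger=4 gold=2
After 6 (craft dagger): dagger=6 gold=1
After 7 (craft dagger): dagger=8
After 8 (gather 3 gold): dagger=8 gold=3
After 9 (craft dagger): dagger=10 gold=2
After 10 (gather 3 zinc): dagger=10 gold=2 zinc=3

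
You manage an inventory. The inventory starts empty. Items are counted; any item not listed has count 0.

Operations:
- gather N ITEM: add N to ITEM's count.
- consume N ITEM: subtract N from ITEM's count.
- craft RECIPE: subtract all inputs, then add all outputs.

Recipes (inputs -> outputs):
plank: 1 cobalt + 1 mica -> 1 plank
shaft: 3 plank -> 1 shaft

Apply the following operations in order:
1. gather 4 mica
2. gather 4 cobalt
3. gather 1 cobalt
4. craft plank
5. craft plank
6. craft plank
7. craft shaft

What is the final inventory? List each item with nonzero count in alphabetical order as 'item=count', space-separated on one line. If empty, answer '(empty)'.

After 1 (gather 4 mica): mica=4
After 2 (gather 4 cobalt): cobalt=4 mica=4
After 3 (gather 1 cobalt): cobalt=5 mica=4
After 4 (craft plank): cobalt=4 mica=3 plank=1
After 5 (craft plank): cobalt=3 mica=2 plank=2
After 6 (craft plank): cobalt=2 mica=1 plank=3
After 7 (craft shaft): cobalt=2 mica=1 shaft=1

Answer: cobalt=2 mica=1 shaft=1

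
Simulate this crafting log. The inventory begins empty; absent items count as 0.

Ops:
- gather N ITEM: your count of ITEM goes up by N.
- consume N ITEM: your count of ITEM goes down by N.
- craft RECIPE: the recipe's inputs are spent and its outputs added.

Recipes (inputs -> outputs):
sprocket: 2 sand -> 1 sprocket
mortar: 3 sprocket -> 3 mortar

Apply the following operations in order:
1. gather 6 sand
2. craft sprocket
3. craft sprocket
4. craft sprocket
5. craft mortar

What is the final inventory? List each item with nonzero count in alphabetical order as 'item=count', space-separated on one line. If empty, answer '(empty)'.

After 1 (gather 6 sand): sand=6
After 2 (craft sprocket): sand=4 sprocket=1
After 3 (craft sprocket): sand=2 sprocket=2
After 4 (craft sprocket): sprocket=3
After 5 (craft mortar): mortar=3

Answer: mortar=3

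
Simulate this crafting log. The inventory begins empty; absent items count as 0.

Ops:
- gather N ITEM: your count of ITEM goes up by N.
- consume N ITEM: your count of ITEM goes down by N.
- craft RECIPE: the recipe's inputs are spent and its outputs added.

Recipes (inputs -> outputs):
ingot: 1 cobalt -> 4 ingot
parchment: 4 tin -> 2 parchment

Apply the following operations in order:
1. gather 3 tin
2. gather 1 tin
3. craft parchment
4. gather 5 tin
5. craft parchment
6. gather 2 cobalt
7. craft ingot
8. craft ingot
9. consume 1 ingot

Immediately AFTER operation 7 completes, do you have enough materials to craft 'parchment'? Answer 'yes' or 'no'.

Answer: no

Derivation:
After 1 (gather 3 tin): tin=3
After 2 (gather 1 tin): tin=4
After 3 (craft parchment): parchment=2
After 4 (gather 5 tin): parchment=2 tin=5
After 5 (craft parchment): parchment=4 tin=1
After 6 (gather 2 cobalt): cobalt=2 parchment=4 tin=1
After 7 (craft ingot): cobalt=1 ingot=4 parchment=4 tin=1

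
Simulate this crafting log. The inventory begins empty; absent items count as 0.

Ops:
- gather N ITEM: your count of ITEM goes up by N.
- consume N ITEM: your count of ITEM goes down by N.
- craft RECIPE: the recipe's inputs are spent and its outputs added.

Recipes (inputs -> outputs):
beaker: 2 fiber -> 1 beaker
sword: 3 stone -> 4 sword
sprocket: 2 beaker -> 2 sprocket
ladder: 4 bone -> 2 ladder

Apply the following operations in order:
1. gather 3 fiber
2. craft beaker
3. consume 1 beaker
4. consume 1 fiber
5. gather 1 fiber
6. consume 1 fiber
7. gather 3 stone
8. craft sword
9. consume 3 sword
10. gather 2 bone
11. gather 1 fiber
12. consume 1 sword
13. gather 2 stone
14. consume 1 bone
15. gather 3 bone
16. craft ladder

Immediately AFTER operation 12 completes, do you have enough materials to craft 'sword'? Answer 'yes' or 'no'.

Answer: no

Derivation:
After 1 (gather 3 fiber): fiber=3
After 2 (craft beaker): beaker=1 fiber=1
After 3 (consume 1 beaker): fiber=1
After 4 (consume 1 fiber): (empty)
After 5 (gather 1 fiber): fiber=1
After 6 (consume 1 fiber): (empty)
After 7 (gather 3 stone): stone=3
After 8 (craft sword): sword=4
After 9 (consume 3 sword): sword=1
After 10 (gather 2 bone): bone=2 sword=1
After 11 (gather 1 fiber): bone=2 fiber=1 sword=1
After 12 (consume 1 sword): bone=2 fiber=1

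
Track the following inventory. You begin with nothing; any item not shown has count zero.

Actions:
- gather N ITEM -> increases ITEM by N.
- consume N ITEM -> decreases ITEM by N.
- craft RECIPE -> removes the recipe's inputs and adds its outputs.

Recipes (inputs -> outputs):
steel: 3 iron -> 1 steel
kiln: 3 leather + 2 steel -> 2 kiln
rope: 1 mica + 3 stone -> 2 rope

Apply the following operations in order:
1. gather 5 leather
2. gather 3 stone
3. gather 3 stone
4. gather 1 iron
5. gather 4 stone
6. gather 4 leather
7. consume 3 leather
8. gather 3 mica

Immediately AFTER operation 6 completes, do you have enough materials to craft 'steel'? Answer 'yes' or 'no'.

After 1 (gather 5 leather): leather=5
After 2 (gather 3 stone): leather=5 stone=3
After 3 (gather 3 stone): leather=5 stone=6
After 4 (gather 1 iron): iron=1 leather=5 stone=6
After 5 (gather 4 stone): iron=1 leather=5 stone=10
After 6 (gather 4 leather): iron=1 leather=9 stone=10

Answer: no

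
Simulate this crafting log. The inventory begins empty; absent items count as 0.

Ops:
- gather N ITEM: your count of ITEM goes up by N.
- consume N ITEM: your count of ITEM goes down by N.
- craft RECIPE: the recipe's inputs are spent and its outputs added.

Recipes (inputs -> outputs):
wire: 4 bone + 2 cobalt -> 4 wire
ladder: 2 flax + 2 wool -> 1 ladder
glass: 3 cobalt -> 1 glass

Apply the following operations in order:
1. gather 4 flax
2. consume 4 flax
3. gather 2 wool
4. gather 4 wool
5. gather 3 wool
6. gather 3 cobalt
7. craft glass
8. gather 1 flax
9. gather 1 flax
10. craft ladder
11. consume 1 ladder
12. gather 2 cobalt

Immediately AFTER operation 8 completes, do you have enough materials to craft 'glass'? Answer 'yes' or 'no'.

After 1 (gather 4 flax): flax=4
After 2 (consume 4 flax): (empty)
After 3 (gather 2 wool): wool=2
After 4 (gather 4 wool): wool=6
After 5 (gather 3 wool): wool=9
After 6 (gather 3 cobalt): cobalt=3 wool=9
After 7 (craft glass): glass=1 wool=9
After 8 (gather 1 flax): flax=1 glass=1 wool=9

Answer: no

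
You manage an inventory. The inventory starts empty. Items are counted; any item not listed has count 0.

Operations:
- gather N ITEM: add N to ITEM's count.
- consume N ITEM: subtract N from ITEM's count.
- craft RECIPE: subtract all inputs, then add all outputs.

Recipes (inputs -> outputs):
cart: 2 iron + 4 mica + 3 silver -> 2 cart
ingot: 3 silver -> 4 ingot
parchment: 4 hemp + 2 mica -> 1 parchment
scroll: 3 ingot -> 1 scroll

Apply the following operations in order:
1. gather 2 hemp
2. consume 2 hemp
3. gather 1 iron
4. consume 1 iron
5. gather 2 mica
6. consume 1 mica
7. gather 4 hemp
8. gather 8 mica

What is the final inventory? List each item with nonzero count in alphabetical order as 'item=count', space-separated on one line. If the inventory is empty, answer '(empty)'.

After 1 (gather 2 hemp): hemp=2
After 2 (consume 2 hemp): (empty)
After 3 (gather 1 iron): iron=1
After 4 (consume 1 iron): (empty)
After 5 (gather 2 mica): mica=2
After 6 (consume 1 mica): mica=1
After 7 (gather 4 hemp): hemp=4 mica=1
After 8 (gather 8 mica): hemp=4 mica=9

Answer: hemp=4 mica=9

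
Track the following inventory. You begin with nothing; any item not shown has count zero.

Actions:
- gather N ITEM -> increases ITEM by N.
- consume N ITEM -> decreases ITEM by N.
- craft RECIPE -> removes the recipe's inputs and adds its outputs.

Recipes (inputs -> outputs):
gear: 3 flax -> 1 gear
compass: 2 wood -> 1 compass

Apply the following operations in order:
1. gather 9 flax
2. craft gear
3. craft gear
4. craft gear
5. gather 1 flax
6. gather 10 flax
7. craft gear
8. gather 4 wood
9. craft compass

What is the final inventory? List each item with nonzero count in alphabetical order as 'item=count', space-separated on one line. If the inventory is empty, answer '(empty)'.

Answer: compass=1 flax=8 gear=4 wood=2

Derivation:
After 1 (gather 9 flax): flax=9
After 2 (craft gear): flax=6 gear=1
After 3 (craft gear): flax=3 gear=2
After 4 (craft gear): gear=3
After 5 (gather 1 flax): flax=1 gear=3
After 6 (gather 10 flax): flax=11 gear=3
After 7 (craft gear): flax=8 gear=4
After 8 (gather 4 wood): flax=8 gear=4 wood=4
After 9 (craft compass): compass=1 flax=8 gear=4 wood=2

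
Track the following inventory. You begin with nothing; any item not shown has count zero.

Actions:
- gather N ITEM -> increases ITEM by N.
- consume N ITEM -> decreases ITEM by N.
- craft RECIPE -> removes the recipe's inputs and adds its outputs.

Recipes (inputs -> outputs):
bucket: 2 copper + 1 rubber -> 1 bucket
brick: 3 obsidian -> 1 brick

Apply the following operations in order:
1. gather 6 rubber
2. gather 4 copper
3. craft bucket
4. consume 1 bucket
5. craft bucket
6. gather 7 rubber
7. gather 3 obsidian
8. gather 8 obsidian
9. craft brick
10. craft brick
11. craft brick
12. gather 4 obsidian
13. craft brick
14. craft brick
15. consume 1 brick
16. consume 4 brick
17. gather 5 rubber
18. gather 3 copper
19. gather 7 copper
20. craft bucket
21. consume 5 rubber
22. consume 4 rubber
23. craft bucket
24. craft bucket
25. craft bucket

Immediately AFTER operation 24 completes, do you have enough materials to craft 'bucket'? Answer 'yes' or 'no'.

After 1 (gather 6 rubber): rubber=6
After 2 (gather 4 copper): copper=4 rubber=6
After 3 (craft bucket): bucket=1 copper=2 rubber=5
After 4 (consume 1 bucket): copper=2 rubber=5
After 5 (craft bucket): bucket=1 rubber=4
After 6 (gather 7 rubber): bucket=1 rubber=11
After 7 (gather 3 obsidian): bucket=1 obsidian=3 rubber=11
After 8 (gather 8 obsidian): bucket=1 obsidian=11 rubber=11
After 9 (craft brick): brick=1 bucket=1 obsidian=8 rubber=11
After 10 (craft brick): brick=2 bucket=1 obsidian=5 rubber=11
After 11 (craft brick): brick=3 bucket=1 obsidian=2 rubber=11
After 12 (gather 4 obsidian): brick=3 bucket=1 obsidian=6 rubber=11
After 13 (craft brick): brick=4 bucket=1 obsidian=3 rubber=11
After 14 (craft brick): brick=5 bucket=1 rubber=11
After 15 (consume 1 brick): brick=4 bucket=1 rubber=11
After 16 (consume 4 brick): bucket=1 rubber=11
After 17 (gather 5 rubber): bucket=1 rubber=16
After 18 (gather 3 copper): bucket=1 copper=3 rubber=16
After 19 (gather 7 copper): bucket=1 copper=10 rubber=16
After 20 (craft bucket): bucket=2 copper=8 rubber=15
After 21 (consume 5 rubber): bucket=2 copper=8 rubber=10
After 22 (consume 4 rubber): bucket=2 copper=8 rubber=6
After 23 (craft bucket): bucket=3 copper=6 rubber=5
After 24 (craft bucket): bucket=4 copper=4 rubber=4

Answer: yes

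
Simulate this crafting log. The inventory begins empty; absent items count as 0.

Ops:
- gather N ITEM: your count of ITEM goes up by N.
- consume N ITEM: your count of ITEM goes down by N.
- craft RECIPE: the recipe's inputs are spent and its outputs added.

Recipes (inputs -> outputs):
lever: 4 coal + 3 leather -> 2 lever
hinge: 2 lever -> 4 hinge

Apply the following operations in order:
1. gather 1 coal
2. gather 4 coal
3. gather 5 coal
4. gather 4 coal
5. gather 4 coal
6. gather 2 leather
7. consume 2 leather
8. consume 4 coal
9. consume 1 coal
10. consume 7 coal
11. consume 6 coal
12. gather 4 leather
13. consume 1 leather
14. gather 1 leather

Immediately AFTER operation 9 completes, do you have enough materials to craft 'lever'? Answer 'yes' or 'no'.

Answer: no

Derivation:
After 1 (gather 1 coal): coal=1
After 2 (gather 4 coal): coal=5
After 3 (gather 5 coal): coal=10
After 4 (gather 4 coal): coal=14
After 5 (gather 4 coal): coal=18
After 6 (gather 2 leather): coal=18 leather=2
After 7 (consume 2 leather): coal=18
After 8 (consume 4 coal): coal=14
After 9 (consume 1 coal): coal=13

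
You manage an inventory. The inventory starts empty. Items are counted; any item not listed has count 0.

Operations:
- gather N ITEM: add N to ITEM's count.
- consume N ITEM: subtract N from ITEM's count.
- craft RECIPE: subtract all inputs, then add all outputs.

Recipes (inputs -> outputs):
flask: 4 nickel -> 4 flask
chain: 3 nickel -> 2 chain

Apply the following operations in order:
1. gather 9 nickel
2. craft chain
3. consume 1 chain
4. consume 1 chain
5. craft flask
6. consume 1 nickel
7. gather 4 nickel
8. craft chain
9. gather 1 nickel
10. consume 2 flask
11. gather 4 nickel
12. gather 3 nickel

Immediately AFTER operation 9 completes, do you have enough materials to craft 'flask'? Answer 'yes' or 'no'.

After 1 (gather 9 nickel): nickel=9
After 2 (craft chain): chain=2 nickel=6
After 3 (consume 1 chain): chain=1 nickel=6
After 4 (consume 1 chain): nickel=6
After 5 (craft flask): flask=4 nickel=2
After 6 (consume 1 nickel): flask=4 nickel=1
After 7 (gather 4 nickel): flask=4 nickel=5
After 8 (craft chain): chain=2 flask=4 nickel=2
After 9 (gather 1 nickel): chain=2 flask=4 nickel=3

Answer: no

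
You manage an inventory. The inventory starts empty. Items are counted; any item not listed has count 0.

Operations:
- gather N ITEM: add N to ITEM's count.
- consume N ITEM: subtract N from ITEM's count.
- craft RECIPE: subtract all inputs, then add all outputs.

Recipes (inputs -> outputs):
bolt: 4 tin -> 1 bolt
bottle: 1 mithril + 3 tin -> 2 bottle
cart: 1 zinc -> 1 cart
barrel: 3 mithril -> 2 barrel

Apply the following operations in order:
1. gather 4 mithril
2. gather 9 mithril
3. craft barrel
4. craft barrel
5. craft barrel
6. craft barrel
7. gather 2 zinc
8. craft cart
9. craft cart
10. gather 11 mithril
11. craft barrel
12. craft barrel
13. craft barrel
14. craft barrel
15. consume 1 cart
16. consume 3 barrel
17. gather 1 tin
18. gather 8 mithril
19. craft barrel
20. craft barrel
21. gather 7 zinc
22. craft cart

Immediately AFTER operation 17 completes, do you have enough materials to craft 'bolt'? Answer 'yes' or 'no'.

After 1 (gather 4 mithril): mithril=4
After 2 (gather 9 mithril): mithril=13
After 3 (craft barrel): barrel=2 mithril=10
After 4 (craft barrel): barrel=4 mithril=7
After 5 (craft barrel): barrel=6 mithril=4
After 6 (craft barrel): barrel=8 mithril=1
After 7 (gather 2 zinc): barrel=8 mithril=1 zinc=2
After 8 (craft cart): barrel=8 cart=1 mithril=1 zinc=1
After 9 (craft cart): barrel=8 cart=2 mithril=1
After 10 (gather 11 mithril): barrel=8 cart=2 mithril=12
After 11 (craft barrel): barrel=10 cart=2 mithril=9
After 12 (craft barrel): barrel=12 cart=2 mithril=6
After 13 (craft barrel): barrel=14 cart=2 mithril=3
After 14 (craft barrel): barrel=16 cart=2
After 15 (consume 1 cart): barrel=16 cart=1
After 16 (consume 3 barrel): barrel=13 cart=1
After 17 (gather 1 tin): barrel=13 cart=1 tin=1

Answer: no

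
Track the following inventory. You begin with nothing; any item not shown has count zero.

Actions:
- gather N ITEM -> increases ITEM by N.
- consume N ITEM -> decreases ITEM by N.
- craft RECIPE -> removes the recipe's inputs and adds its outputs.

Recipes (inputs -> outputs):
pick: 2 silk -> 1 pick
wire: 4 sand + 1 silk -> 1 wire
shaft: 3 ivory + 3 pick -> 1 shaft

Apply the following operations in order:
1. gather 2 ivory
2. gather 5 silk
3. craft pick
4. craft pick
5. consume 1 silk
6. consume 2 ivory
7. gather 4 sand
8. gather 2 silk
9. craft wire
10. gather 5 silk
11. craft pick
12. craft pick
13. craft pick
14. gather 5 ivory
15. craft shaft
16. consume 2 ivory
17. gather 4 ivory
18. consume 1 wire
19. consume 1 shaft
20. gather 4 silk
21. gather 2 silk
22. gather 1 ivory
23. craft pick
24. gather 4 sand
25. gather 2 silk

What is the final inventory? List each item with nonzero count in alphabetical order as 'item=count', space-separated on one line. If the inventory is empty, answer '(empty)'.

Answer: ivory=5 pick=3 sand=4 silk=6

Derivation:
After 1 (gather 2 ivory): ivory=2
After 2 (gather 5 silk): ivory=2 silk=5
After 3 (craft pick): ivory=2 pick=1 silk=3
After 4 (craft pick): ivory=2 pick=2 silk=1
After 5 (consume 1 silk): ivory=2 pick=2
After 6 (consume 2 ivory): pick=2
After 7 (gather 4 sand): pick=2 sand=4
After 8 (gather 2 silk): pick=2 sand=4 silk=2
After 9 (craft wire): pick=2 silk=1 wire=1
After 10 (gather 5 silk): pick=2 silk=6 wire=1
After 11 (craft pick): pick=3 silk=4 wire=1
After 12 (craft pick): pick=4 silk=2 wire=1
After 13 (craft pick): pick=5 wire=1
After 14 (gather 5 ivory): ivory=5 pick=5 wire=1
After 15 (craft shaft): ivory=2 pick=2 shaft=1 wire=1
After 16 (consume 2 ivory): pick=2 shaft=1 wire=1
After 17 (gather 4 ivory): ivory=4 pick=2 shaft=1 wire=1
After 18 (consume 1 wire): ivory=4 pick=2 shaft=1
After 19 (consume 1 shaft): ivory=4 pick=2
After 20 (gather 4 silk): ivory=4 pick=2 silk=4
After 21 (gather 2 silk): ivory=4 pick=2 silk=6
After 22 (gather 1 ivory): ivory=5 pick=2 silk=6
After 23 (craft pick): ivory=5 pick=3 silk=4
After 24 (gather 4 sand): ivory=5 pick=3 sand=4 silk=4
After 25 (gather 2 silk): ivory=5 pick=3 sand=4 silk=6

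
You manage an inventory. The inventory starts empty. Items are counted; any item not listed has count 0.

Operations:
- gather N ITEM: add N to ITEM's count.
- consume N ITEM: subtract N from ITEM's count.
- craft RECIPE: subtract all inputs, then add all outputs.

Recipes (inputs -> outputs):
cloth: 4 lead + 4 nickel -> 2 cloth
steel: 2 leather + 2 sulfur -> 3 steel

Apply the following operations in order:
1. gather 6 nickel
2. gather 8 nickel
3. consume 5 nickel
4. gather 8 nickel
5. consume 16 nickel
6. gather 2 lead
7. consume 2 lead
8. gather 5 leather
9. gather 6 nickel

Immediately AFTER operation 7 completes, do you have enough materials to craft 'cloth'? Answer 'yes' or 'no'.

After 1 (gather 6 nickel): nickel=6
After 2 (gather 8 nickel): nickel=14
After 3 (consume 5 nickel): nickel=9
After 4 (gather 8 nickel): nickel=17
After 5 (consume 16 nickel): nickel=1
After 6 (gather 2 lead): lead=2 nickel=1
After 7 (consume 2 lead): nickel=1

Answer: no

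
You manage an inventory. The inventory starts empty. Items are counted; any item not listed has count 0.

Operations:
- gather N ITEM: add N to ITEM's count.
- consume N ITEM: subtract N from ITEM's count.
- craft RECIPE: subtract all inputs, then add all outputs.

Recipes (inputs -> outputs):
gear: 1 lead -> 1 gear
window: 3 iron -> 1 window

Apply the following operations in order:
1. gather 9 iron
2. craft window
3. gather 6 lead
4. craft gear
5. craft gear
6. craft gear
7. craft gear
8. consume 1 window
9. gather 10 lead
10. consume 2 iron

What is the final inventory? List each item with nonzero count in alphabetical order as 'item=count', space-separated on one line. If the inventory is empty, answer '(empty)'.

After 1 (gather 9 iron): iron=9
After 2 (craft window): iron=6 window=1
After 3 (gather 6 lead): iron=6 lead=6 window=1
After 4 (craft gear): gear=1 iron=6 lead=5 window=1
After 5 (craft gear): gear=2 iron=6 lead=4 window=1
After 6 (craft gear): gear=3 iron=6 lead=3 window=1
After 7 (craft gear): gear=4 iron=6 lead=2 window=1
After 8 (consume 1 window): gear=4 iron=6 lead=2
After 9 (gather 10 lead): gear=4 iron=6 lead=12
After 10 (consume 2 iron): gear=4 iron=4 lead=12

Answer: gear=4 iron=4 lead=12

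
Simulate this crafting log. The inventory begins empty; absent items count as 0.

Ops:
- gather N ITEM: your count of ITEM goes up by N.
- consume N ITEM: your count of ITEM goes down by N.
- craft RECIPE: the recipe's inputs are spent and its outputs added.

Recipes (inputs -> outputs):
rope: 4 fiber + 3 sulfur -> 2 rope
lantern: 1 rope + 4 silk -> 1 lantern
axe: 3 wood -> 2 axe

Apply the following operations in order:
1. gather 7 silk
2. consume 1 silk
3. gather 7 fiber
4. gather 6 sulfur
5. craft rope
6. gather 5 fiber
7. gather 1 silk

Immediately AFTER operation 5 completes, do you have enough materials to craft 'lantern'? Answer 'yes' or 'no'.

After 1 (gather 7 silk): silk=7
After 2 (consume 1 silk): silk=6
After 3 (gather 7 fiber): fiber=7 silk=6
After 4 (gather 6 sulfur): fiber=7 silk=6 sulfur=6
After 5 (craft rope): fiber=3 rope=2 silk=6 sulfur=3

Answer: yes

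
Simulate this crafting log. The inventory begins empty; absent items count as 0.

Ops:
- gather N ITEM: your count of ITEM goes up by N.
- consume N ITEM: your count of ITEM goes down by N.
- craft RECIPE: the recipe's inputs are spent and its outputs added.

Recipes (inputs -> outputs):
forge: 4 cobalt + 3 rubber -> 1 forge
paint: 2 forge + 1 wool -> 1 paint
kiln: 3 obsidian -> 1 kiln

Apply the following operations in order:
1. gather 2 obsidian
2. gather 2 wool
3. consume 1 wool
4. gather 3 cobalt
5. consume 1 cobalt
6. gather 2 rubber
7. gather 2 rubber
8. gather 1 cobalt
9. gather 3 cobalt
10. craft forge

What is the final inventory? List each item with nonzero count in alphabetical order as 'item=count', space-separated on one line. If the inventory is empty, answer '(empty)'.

After 1 (gather 2 obsidian): obsidian=2
After 2 (gather 2 wool): obsidian=2 wool=2
After 3 (consume 1 wool): obsidian=2 wool=1
After 4 (gather 3 cobalt): cobalt=3 obsidian=2 wool=1
After 5 (consume 1 cobalt): cobalt=2 obsidian=2 wool=1
After 6 (gather 2 rubber): cobalt=2 obsidian=2 rubber=2 wool=1
After 7 (gather 2 rubber): cobalt=2 obsidian=2 rubber=4 wool=1
After 8 (gather 1 cobalt): cobalt=3 obsidian=2 rubber=4 wool=1
After 9 (gather 3 cobalt): cobalt=6 obsidian=2 rubber=4 wool=1
After 10 (craft forge): cobalt=2 forge=1 obsidian=2 rubber=1 wool=1

Answer: cobalt=2 forge=1 obsidian=2 rubber=1 wool=1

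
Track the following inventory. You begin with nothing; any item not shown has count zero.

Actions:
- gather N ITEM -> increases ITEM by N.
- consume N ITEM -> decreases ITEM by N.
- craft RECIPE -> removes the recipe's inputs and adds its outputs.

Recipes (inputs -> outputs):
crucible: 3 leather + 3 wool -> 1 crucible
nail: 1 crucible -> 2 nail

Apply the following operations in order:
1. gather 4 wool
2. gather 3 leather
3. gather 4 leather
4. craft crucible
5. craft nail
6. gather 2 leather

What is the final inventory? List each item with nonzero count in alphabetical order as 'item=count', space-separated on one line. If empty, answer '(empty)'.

Answer: leather=6 nail=2 wool=1

Derivation:
After 1 (gather 4 wool): wool=4
After 2 (gather 3 leather): leather=3 wool=4
After 3 (gather 4 leather): leather=7 wool=4
After 4 (craft crucible): crucible=1 leather=4 wool=1
After 5 (craft nail): leather=4 nail=2 wool=1
After 6 (gather 2 leather): leather=6 nail=2 wool=1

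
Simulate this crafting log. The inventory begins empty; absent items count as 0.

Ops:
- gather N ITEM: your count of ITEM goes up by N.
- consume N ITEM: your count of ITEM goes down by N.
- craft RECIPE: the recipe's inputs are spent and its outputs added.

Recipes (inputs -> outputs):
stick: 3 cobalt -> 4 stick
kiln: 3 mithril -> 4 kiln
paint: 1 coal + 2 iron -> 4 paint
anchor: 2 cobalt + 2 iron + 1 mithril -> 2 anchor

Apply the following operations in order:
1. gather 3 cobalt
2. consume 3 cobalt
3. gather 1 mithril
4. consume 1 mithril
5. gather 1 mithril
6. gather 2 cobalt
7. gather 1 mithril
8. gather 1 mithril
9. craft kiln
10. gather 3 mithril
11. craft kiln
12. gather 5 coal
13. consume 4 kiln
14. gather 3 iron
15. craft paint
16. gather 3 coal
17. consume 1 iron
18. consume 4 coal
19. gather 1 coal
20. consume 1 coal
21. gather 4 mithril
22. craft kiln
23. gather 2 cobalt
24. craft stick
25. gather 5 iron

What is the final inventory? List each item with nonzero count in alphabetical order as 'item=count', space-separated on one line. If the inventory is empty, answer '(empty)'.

Answer: coal=3 cobalt=1 iron=5 kiln=8 mithril=1 paint=4 stick=4

Derivation:
After 1 (gather 3 cobalt): cobalt=3
After 2 (consume 3 cobalt): (empty)
After 3 (gather 1 mithril): mithril=1
After 4 (consume 1 mithril): (empty)
After 5 (gather 1 mithril): mithril=1
After 6 (gather 2 cobalt): cobalt=2 mithril=1
After 7 (gather 1 mithril): cobalt=2 mithril=2
After 8 (gather 1 mithril): cobalt=2 mithril=3
After 9 (craft kiln): cobalt=2 kiln=4
After 10 (gather 3 mithril): cobalt=2 kiln=4 mithril=3
After 11 (craft kiln): cobalt=2 kiln=8
After 12 (gather 5 coal): coal=5 cobalt=2 kiln=8
After 13 (consume 4 kiln): coal=5 cobalt=2 kiln=4
After 14 (gather 3 iron): coal=5 cobalt=2 iron=3 kiln=4
After 15 (craft paint): coal=4 cobalt=2 iron=1 kiln=4 paint=4
After 16 (gather 3 coal): coal=7 cobalt=2 iron=1 kiln=4 paint=4
After 17 (consume 1 iron): coal=7 cobalt=2 kiln=4 paint=4
After 18 (consume 4 coal): coal=3 cobalt=2 kiln=4 paint=4
After 19 (gather 1 coal): coal=4 cobalt=2 kiln=4 paint=4
After 20 (consume 1 coal): coal=3 cobalt=2 kiln=4 paint=4
After 21 (gather 4 mithril): coal=3 cobalt=2 kiln=4 mithril=4 paint=4
After 22 (craft kiln): coal=3 cobalt=2 kiln=8 mithril=1 paint=4
After 23 (gather 2 cobalt): coal=3 cobalt=4 kiln=8 mithril=1 paint=4
After 24 (craft stick): coal=3 cobalt=1 kiln=8 mithril=1 paint=4 stick=4
After 25 (gather 5 iron): coal=3 cobalt=1 iron=5 kiln=8 mithril=1 paint=4 stick=4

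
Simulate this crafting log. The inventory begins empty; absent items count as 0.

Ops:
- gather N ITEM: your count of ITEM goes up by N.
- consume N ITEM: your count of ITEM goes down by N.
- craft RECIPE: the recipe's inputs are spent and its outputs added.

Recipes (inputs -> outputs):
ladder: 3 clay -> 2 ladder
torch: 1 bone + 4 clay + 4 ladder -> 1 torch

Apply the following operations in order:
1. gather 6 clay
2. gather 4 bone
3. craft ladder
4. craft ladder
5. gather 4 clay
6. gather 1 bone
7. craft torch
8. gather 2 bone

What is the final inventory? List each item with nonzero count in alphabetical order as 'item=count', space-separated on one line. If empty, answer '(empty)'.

Answer: bone=6 torch=1

Derivation:
After 1 (gather 6 clay): clay=6
After 2 (gather 4 bone): bone=4 clay=6
After 3 (craft ladder): bone=4 clay=3 ladder=2
After 4 (craft ladder): bone=4 ladder=4
After 5 (gather 4 clay): bone=4 clay=4 ladder=4
After 6 (gather 1 bone): bone=5 clay=4 ladder=4
After 7 (craft torch): bone=4 torch=1
After 8 (gather 2 bone): bone=6 torch=1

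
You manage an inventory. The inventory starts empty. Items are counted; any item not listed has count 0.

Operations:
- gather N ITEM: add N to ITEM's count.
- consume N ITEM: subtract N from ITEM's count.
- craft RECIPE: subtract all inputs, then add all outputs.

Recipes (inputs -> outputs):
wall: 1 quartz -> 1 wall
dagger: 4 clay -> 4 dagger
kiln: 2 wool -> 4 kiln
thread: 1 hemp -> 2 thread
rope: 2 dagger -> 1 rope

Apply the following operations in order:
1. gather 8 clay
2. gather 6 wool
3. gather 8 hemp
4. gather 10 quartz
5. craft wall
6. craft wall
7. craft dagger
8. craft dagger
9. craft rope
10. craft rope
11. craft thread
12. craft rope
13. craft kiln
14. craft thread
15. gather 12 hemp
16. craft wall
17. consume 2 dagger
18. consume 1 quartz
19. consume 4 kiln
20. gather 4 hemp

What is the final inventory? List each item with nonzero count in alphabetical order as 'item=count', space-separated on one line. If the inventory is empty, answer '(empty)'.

Answer: hemp=22 quartz=6 rope=3 thread=4 wall=3 wool=4

Derivation:
After 1 (gather 8 clay): clay=8
After 2 (gather 6 wool): clay=8 wool=6
After 3 (gather 8 hemp): clay=8 hemp=8 wool=6
After 4 (gather 10 quartz): clay=8 hemp=8 quartz=10 wool=6
After 5 (craft wall): clay=8 hemp=8 quartz=9 wall=1 wool=6
After 6 (craft wall): clay=8 hemp=8 quartz=8 wall=2 wool=6
After 7 (craft dagger): clay=4 dagger=4 hemp=8 quartz=8 wall=2 wool=6
After 8 (craft dagger): dagger=8 hemp=8 quartz=8 wall=2 wool=6
After 9 (craft rope): dagger=6 hemp=8 quartz=8 rope=1 wall=2 wool=6
After 10 (craft rope): dagger=4 hemp=8 quartz=8 rope=2 wall=2 wool=6
After 11 (craft thread): dagger=4 hemp=7 quartz=8 rope=2 thread=2 wall=2 wool=6
After 12 (craft rope): dagger=2 hemp=7 quartz=8 rope=3 thread=2 wall=2 wool=6
After 13 (craft kiln): dagger=2 hemp=7 kiln=4 quartz=8 rope=3 thread=2 wall=2 wool=4
After 14 (craft thread): dagger=2 hemp=6 kiln=4 quartz=8 rope=3 thread=4 wall=2 wool=4
After 15 (gather 12 hemp): dagger=2 hemp=18 kiln=4 quartz=8 rope=3 thread=4 wall=2 wool=4
After 16 (craft wall): dagger=2 hemp=18 kiln=4 quartz=7 rope=3 thread=4 wall=3 wool=4
After 17 (consume 2 dagger): hemp=18 kiln=4 quartz=7 rope=3 thread=4 wall=3 wool=4
After 18 (consume 1 quartz): hemp=18 kiln=4 quartz=6 rope=3 thread=4 wall=3 wool=4
After 19 (consume 4 kiln): hemp=18 quartz=6 rope=3 thread=4 wall=3 wool=4
After 20 (gather 4 hemp): hemp=22 quartz=6 rope=3 thread=4 wall=3 wool=4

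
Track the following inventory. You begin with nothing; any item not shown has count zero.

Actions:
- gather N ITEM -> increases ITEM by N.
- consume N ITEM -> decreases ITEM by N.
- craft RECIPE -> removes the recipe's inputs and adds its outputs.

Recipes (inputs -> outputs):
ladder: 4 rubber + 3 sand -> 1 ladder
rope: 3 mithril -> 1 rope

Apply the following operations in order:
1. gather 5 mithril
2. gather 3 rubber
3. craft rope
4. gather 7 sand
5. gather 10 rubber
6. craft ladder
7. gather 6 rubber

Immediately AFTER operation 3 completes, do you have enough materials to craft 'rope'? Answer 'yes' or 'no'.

After 1 (gather 5 mithril): mithril=5
After 2 (gather 3 rubber): mithril=5 rubber=3
After 3 (craft rope): mithril=2 rope=1 rubber=3

Answer: no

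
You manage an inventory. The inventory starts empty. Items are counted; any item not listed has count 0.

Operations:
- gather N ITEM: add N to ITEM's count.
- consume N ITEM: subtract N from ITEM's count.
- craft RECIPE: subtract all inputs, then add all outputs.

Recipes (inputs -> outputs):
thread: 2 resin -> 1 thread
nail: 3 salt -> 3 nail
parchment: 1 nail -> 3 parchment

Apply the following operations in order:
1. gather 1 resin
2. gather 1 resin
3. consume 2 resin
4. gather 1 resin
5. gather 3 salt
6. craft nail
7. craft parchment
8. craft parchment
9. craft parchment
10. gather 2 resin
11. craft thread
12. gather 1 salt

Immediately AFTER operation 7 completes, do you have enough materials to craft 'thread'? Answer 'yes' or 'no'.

After 1 (gather 1 resin): resin=1
After 2 (gather 1 resin): resin=2
After 3 (consume 2 resin): (empty)
After 4 (gather 1 resin): resin=1
After 5 (gather 3 salt): resin=1 salt=3
After 6 (craft nail): nail=3 resin=1
After 7 (craft parchment): nail=2 parchment=3 resin=1

Answer: no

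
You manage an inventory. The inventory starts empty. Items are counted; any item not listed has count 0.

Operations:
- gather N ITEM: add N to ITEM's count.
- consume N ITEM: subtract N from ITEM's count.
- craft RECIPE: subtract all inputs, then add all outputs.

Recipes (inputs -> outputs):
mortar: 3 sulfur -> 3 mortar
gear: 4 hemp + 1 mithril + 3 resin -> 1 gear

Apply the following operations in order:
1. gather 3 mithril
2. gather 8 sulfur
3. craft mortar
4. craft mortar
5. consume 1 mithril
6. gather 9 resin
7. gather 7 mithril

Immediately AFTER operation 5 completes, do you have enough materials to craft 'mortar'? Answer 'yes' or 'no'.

Answer: no

Derivation:
After 1 (gather 3 mithril): mithril=3
After 2 (gather 8 sulfur): mithril=3 sulfur=8
After 3 (craft mortar): mithril=3 mortar=3 sulfur=5
After 4 (craft mortar): mithril=3 mortar=6 sulfur=2
After 5 (consume 1 mithril): mithril=2 mortar=6 sulfur=2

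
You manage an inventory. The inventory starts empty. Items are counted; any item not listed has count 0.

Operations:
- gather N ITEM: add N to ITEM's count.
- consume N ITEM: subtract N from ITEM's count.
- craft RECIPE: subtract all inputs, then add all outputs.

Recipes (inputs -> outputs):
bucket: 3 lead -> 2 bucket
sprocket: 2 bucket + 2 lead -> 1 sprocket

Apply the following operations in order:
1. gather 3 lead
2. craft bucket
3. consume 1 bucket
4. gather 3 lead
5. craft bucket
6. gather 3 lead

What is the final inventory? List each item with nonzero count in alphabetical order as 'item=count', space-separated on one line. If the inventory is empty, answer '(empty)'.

Answer: bucket=3 lead=3

Derivation:
After 1 (gather 3 lead): lead=3
After 2 (craft bucket): bucket=2
After 3 (consume 1 bucket): bucket=1
After 4 (gather 3 lead): bucket=1 lead=3
After 5 (craft bucket): bucket=3
After 6 (gather 3 lead): bucket=3 lead=3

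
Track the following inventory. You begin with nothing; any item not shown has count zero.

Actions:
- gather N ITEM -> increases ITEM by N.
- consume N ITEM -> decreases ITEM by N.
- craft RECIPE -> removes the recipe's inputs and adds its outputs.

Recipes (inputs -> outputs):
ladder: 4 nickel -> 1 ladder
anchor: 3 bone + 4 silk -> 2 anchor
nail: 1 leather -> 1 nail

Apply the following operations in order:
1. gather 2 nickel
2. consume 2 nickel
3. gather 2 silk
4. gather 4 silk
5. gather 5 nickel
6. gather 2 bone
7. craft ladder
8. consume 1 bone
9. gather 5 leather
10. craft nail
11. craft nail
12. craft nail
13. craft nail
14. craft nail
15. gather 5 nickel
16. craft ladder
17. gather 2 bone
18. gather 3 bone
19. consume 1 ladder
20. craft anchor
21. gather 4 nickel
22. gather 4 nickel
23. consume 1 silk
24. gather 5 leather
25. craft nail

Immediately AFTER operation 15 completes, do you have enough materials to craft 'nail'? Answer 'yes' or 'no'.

After 1 (gather 2 nickel): nickel=2
After 2 (consume 2 nickel): (empty)
After 3 (gather 2 silk): silk=2
After 4 (gather 4 silk): silk=6
After 5 (gather 5 nickel): nickel=5 silk=6
After 6 (gather 2 bone): bone=2 nickel=5 silk=6
After 7 (craft ladder): bone=2 ladder=1 nickel=1 silk=6
After 8 (consume 1 bone): bone=1 ladder=1 nickel=1 silk=6
After 9 (gather 5 leather): bone=1 ladder=1 leather=5 nickel=1 silk=6
After 10 (craft nail): bone=1 ladder=1 leather=4 nail=1 nickel=1 silk=6
After 11 (craft nail): bone=1 ladder=1 leather=3 nail=2 nickel=1 silk=6
After 12 (craft nail): bone=1 ladder=1 leather=2 nail=3 nickel=1 silk=6
After 13 (craft nail): bone=1 ladder=1 leather=1 nail=4 nickel=1 silk=6
After 14 (craft nail): bone=1 ladder=1 nail=5 nickel=1 silk=6
After 15 (gather 5 nickel): bone=1 ladder=1 nail=5 nickel=6 silk=6

Answer: no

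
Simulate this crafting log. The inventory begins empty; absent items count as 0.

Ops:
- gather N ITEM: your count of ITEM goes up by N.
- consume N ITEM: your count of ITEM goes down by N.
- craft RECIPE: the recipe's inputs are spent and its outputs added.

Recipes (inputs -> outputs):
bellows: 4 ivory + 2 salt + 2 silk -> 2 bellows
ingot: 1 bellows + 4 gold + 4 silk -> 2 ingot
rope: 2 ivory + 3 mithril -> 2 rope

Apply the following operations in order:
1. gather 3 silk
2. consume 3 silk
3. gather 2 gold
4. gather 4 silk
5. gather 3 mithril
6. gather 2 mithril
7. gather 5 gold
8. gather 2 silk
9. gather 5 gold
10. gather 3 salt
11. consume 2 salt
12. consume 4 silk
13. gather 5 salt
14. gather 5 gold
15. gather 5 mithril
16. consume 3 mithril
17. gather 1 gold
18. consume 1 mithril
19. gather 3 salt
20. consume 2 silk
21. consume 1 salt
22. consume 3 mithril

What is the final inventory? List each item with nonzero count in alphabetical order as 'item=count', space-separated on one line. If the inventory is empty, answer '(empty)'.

After 1 (gather 3 silk): silk=3
After 2 (consume 3 silk): (empty)
After 3 (gather 2 gold): gold=2
After 4 (gather 4 silk): gold=2 silk=4
After 5 (gather 3 mithril): gold=2 mithril=3 silk=4
After 6 (gather 2 mithril): gold=2 mithril=5 silk=4
After 7 (gather 5 gold): gold=7 mithril=5 silk=4
After 8 (gather 2 silk): gold=7 mithril=5 silk=6
After 9 (gather 5 gold): gold=12 mithril=5 silk=6
After 10 (gather 3 salt): gold=12 mithril=5 salt=3 silk=6
After 11 (consume 2 salt): gold=12 mithril=5 salt=1 silk=6
After 12 (consume 4 silk): gold=12 mithril=5 salt=1 silk=2
After 13 (gather 5 salt): gold=12 mithril=5 salt=6 silk=2
After 14 (gather 5 gold): gold=17 mithril=5 salt=6 silk=2
After 15 (gather 5 mithril): gold=17 mithril=10 salt=6 silk=2
After 16 (consume 3 mithril): gold=17 mithril=7 salt=6 silk=2
After 17 (gather 1 gold): gold=18 mithril=7 salt=6 silk=2
After 18 (consume 1 mithril): gold=18 mithril=6 salt=6 silk=2
After 19 (gather 3 salt): gold=18 mithril=6 salt=9 silk=2
After 20 (consume 2 silk): gold=18 mithril=6 salt=9
After 21 (consume 1 salt): gold=18 mithril=6 salt=8
After 22 (consume 3 mithril): gold=18 mithril=3 salt=8

Answer: gold=18 mithril=3 salt=8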